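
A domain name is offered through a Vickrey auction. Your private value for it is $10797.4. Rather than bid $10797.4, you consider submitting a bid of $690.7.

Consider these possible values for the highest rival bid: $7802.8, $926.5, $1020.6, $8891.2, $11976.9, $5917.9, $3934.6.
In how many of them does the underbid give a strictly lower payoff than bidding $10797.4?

The deviation hurts exactly when the highest competing bid lies strictly between $690.7 and $10797.4 — underbidding then forfeits a profitable win.
$7802.8: inside the interval → strictly worse (loss $2994.6).
$926.5: inside the interval → strictly worse (loss $9870.9).
$1020.6: inside the interval → strictly worse (loss $9776.8).
$8891.2: inside the interval → strictly worse (loss $1906.2).
$11976.9: above both → same outcome either way.
$5917.9: inside the interval → strictly worse (loss $4879.5).
$3934.6: inside the interval → strictly worse (loss $6862.8).
Count: 6.

6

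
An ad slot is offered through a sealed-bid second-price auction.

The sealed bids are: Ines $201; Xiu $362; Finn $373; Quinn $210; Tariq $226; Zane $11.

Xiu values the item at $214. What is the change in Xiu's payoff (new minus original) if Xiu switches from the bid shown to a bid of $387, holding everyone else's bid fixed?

The highest bid among the other bidders is $373; Xiu's bid doesn't change that.
Original bid $362: Xiu is not highest (top rival bid is $373); payoff $0.
Alternative bid $387: Xiu is highest, pays the top rival bid $373; payoff $214 − $373 = −$159.
Change in payoff = −$159 − ($0) = −$159.

−$159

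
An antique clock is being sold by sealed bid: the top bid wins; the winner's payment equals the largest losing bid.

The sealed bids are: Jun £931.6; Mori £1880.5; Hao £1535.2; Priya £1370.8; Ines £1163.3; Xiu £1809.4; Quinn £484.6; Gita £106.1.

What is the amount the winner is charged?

£1809.4

Highest bid: Mori at £1880.5, so Mori wins.
Second-highest bid: Xiu at £1809.4 — that is the price the winner pays.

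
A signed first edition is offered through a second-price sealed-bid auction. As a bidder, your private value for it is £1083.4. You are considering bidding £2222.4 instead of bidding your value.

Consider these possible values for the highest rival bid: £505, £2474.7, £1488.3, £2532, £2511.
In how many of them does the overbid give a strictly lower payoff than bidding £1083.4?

1

The deviation hurts exactly when the highest competing bid lies strictly between £1083.4 and £2222.4 — overbidding then wins at a price above your value.
£505: below both → same outcome either way.
£2474.7: above both → same outcome either way.
£1488.3: inside the interval → strictly worse (loss £404.9).
£2532: above both → same outcome either way.
£2511: above both → same outcome either way.
Count: 1.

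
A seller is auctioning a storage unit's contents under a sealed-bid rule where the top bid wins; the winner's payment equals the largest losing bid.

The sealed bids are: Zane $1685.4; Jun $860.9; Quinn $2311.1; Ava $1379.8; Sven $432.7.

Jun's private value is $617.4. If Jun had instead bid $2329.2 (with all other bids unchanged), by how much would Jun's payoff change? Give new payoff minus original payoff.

−$1693.7

The highest bid among the other bidders is $2311.1; Jun's bid doesn't change that.
Original bid $860.9: Jun is not highest (top rival bid is $2311.1); payoff $0.
Alternative bid $2329.2: Jun is highest, pays the top rival bid $2311.1; payoff $617.4 − $2311.1 = −$1693.7.
Change in payoff = −$1693.7 − ($0) = −$1693.7.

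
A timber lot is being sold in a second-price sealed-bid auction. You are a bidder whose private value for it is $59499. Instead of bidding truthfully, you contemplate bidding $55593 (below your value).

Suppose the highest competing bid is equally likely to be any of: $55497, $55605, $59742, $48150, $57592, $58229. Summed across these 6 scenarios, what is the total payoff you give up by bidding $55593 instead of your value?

The deviation costs you only when the competing bid falls strictly between $55593 and $59499; elsewhere both bids give the same outcome.
$55497: outcomes coincide → loss $0.
$55605: truthful payoff $3894, deviation payoff $0 → loss $3894.
$59742: outcomes coincide → loss $0.
$48150: outcomes coincide → loss $0.
$57592: truthful payoff $1907, deviation payoff $0 → loss $1907.
$58229: truthful payoff $1270, deviation payoff $0 → loss $1270.
Total loss = $3894 + $1907 + $1270 = $7071.

$7071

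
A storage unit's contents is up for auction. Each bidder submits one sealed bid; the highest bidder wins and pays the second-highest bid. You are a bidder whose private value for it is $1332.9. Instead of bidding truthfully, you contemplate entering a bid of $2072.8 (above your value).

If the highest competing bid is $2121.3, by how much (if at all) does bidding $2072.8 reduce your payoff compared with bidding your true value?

$0

Bidding your value $1332.9: you lose (since $1332.9 < $2121.3). Payoff $0.
Bidding $2072.8: you lose. Payoff $0.
Difference = $0 − $0 = $0; both bids lead to the same outcome because the competing bid is above both your value and your alternative bid.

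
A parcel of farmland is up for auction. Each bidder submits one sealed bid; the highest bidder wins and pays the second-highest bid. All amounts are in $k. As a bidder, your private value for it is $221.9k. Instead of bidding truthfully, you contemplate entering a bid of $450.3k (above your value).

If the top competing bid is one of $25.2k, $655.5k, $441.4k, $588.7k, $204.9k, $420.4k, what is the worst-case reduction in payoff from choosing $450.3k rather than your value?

$219.5k

$25.2k: same outcome either way → loss $0k.
$655.5k: same outcome either way → loss $0k.
$441.4k: truthful gives $0k, deviation gives −$219.5k → loss $219.5k.
$588.7k: same outcome either way → loss $0k.
$204.9k: same outcome either way → loss $0k.
$420.4k: truthful gives $0k, deviation gives −$198.5k → loss $198.5k.
Maximum loss: $219.5k.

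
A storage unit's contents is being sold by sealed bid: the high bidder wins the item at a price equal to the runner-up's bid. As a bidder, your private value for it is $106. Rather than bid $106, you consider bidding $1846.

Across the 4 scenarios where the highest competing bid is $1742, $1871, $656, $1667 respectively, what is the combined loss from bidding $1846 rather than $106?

The deviation costs you only when the competing bid falls strictly between $106 and $1846; elsewhere both bids give the same outcome.
$1742: truthful payoff $0, deviation payoff −$1636 → loss $1636.
$1871: outcomes coincide → loss $0.
$656: truthful payoff $0, deviation payoff −$550 → loss $550.
$1667: truthful payoff $0, deviation payoff −$1561 → loss $1561.
Total loss = $1636 + $550 + $1561 = $3747.

$3747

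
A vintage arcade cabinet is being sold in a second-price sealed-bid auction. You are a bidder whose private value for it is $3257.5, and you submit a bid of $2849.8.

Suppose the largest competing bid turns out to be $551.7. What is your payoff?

$2705.8

Your bid $2849.8 exceeds the highest competing bid $551.7, so you win.
In a second-price auction the winner pays the second-highest bid, $551.7.
Payoff = value − price = $3257.5 − $551.7 = $2705.8.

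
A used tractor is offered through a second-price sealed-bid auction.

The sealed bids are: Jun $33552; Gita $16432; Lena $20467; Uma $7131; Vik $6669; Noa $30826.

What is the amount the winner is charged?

$30826

Highest bid: Jun at $33552, so Jun wins.
Second-highest bid: Noa at $30826 — that is the price the winner pays.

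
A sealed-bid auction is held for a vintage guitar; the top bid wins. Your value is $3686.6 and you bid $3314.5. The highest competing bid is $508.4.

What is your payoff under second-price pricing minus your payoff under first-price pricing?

$2806.1

You have the highest bid, so you win under either rule.
Second-price: pay $508.4 → payoff $3178.2.
First-price: pay your own bid $3314.5 → payoff $372.1.
Difference = $3178.2 − ($372.1) = $2806.1.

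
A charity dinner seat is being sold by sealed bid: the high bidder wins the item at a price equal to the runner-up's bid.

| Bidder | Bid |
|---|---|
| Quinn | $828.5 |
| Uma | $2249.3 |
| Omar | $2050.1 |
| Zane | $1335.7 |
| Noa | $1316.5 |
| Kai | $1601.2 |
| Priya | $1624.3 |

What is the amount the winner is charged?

$2050.1

Highest bid: Uma at $2249.3, so Uma wins.
Second-highest bid: Omar at $2050.1 — that is the price the winner pays.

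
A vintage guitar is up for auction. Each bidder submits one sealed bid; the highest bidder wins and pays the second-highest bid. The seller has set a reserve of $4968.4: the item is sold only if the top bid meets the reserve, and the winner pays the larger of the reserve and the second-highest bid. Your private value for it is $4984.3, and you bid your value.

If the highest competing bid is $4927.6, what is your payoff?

Your bid $4984.3 is the highest and exceeds the reserve.
Price = max(second-highest bid, reserve) = max($4927.6, $4968.4) = $4968.4.
Payoff = $4984.3 − $4968.4 = $15.9.

$15.9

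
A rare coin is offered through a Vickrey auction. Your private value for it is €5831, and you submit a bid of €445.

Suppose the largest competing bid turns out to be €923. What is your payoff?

Your bid €445 is below the highest competing bid €923, so you lose.
A losing bidder pays nothing and receives nothing: payoff = €0.

€0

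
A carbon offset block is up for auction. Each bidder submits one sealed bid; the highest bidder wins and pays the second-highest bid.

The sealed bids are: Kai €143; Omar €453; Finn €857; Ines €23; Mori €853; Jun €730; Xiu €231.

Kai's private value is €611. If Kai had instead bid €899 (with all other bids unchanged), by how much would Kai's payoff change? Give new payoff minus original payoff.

−€246

The highest bid among the other bidders is €857; Kai's bid doesn't change that.
Original bid €143: Kai is not highest (top rival bid is €857); payoff €0.
Alternative bid €899: Kai is highest, pays the top rival bid €857; payoff €611 − €857 = −€246.
Change in payoff = −€246 − (€0) = −€246.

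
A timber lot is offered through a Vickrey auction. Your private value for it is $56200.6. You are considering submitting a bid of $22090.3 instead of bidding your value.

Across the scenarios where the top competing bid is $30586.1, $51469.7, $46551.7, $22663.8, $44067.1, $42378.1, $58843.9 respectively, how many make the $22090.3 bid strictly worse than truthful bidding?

The deviation hurts exactly when the highest competing bid lies strictly between $22090.3 and $56200.6 — underbidding then forfeits a profitable win.
$30586.1: inside the interval → strictly worse (loss $25614.5).
$51469.7: inside the interval → strictly worse (loss $4730.9).
$46551.7: inside the interval → strictly worse (loss $9648.9).
$22663.8: inside the interval → strictly worse (loss $33536.8).
$44067.1: inside the interval → strictly worse (loss $12133.5).
$42378.1: inside the interval → strictly worse (loss $13822.5).
$58843.9: above both → same outcome either way.
Count: 6.

6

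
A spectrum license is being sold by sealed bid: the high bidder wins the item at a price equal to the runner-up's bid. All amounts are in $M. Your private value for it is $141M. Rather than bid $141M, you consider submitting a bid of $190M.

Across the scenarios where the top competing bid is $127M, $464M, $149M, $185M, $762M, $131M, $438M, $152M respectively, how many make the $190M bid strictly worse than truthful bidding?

The deviation hurts exactly when the highest competing bid lies strictly between $141M and $190M — overbidding then wins at a price above your value.
$127M: below both → same outcome either way.
$464M: above both → same outcome either way.
$149M: inside the interval → strictly worse (loss $8M).
$185M: inside the interval → strictly worse (loss $44M).
$762M: above both → same outcome either way.
$131M: below both → same outcome either way.
$438M: above both → same outcome either way.
$152M: inside the interval → strictly worse (loss $11M).
Count: 3.

3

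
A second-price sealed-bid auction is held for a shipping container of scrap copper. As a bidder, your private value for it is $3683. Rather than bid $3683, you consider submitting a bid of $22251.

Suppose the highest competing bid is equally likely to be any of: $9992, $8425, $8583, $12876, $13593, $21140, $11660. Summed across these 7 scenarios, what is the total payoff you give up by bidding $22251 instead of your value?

$60488

The deviation costs you only when the competing bid falls strictly between $3683 and $22251; elsewhere both bids give the same outcome.
$9992: truthful payoff $0, deviation payoff −$6309 → loss $6309.
$8425: truthful payoff $0, deviation payoff −$4742 → loss $4742.
$8583: truthful payoff $0, deviation payoff −$4900 → loss $4900.
$12876: truthful payoff $0, deviation payoff −$9193 → loss $9193.
$13593: truthful payoff $0, deviation payoff −$9910 → loss $9910.
$21140: truthful payoff $0, deviation payoff −$17457 → loss $17457.
$11660: truthful payoff $0, deviation payoff −$7977 → loss $7977.
Total loss = $6309 + $4742 + $4900 + $9193 + $9910 + $17457 + $7977 = $60488.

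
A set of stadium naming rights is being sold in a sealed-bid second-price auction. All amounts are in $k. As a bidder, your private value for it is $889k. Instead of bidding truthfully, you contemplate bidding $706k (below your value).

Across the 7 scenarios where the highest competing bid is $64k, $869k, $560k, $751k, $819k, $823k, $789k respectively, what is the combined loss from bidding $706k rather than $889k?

The deviation costs you only when the competing bid falls strictly between $706k and $889k; elsewhere both bids give the same outcome.
$64k: outcomes coincide → loss $0k.
$869k: truthful payoff $20k, deviation payoff $0k → loss $20k.
$560k: outcomes coincide → loss $0k.
$751k: truthful payoff $138k, deviation payoff $0k → loss $138k.
$819k: truthful payoff $70k, deviation payoff $0k → loss $70k.
$823k: truthful payoff $66k, deviation payoff $0k → loss $66k.
$789k: truthful payoff $100k, deviation payoff $0k → loss $100k.
Total loss = $20k + $138k + $70k + $66k + $100k = $394k.
Because the price is fixed by the runner-up's bid, deviating from your value can only change a good outcome into a bad one — never the reverse.

$394k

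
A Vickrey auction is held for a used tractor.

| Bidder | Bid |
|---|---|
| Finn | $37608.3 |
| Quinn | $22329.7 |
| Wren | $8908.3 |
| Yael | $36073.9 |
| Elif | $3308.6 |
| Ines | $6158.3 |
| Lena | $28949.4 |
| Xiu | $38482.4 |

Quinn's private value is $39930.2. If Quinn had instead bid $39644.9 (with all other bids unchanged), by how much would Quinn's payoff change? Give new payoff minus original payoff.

The highest bid among the other bidders is $38482.4; Quinn's bid doesn't change that.
Original bid $22329.7: Quinn is not highest (top rival bid is $38482.4); payoff $0.
Alternative bid $39644.9: Quinn is highest, pays the top rival bid $38482.4; payoff $39930.2 − $38482.4 = $1447.8.
Change in payoff = $1447.8 − ($0) = $1447.8.

$1447.8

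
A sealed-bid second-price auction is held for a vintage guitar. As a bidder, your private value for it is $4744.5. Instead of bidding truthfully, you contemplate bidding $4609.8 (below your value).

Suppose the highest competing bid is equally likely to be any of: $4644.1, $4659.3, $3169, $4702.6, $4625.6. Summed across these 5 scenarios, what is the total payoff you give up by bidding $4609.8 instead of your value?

$346.4

The deviation costs you only when the competing bid falls strictly between $4609.8 and $4744.5; elsewhere both bids give the same outcome.
$4644.1: truthful payoff $100.4, deviation payoff $0 → loss $100.4.
$4659.3: truthful payoff $85.2, deviation payoff $0 → loss $85.2.
$3169: outcomes coincide → loss $0.
$4702.6: truthful payoff $41.9, deviation payoff $0 → loss $41.9.
$4625.6: truthful payoff $118.9, deviation payoff $0 → loss $118.9.
Total loss = $100.4 + $85.2 + $41.9 + $118.9 = $346.4.
Truthful bidding weakly dominates here: raising your bid can only win items priced above your value, and lowering it can only forfeit items priced below.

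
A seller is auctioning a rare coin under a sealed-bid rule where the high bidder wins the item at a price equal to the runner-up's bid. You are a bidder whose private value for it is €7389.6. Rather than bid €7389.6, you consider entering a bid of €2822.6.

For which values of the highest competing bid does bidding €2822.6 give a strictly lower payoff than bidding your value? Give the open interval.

(€2822.6, €7389.6)

If the competing bid is below €2822.6, both bids win at the same price — no difference.
If it is above €7389.6, both bids lose — no difference.
If it lies strictly between €2822.6 and €7389.6, bidding your value wins at a price below your value (positive payoff) while bidding €2822.6 loses (payoff 0).
So the deviation strictly hurts on the open interval (€2822.6, €7389.6).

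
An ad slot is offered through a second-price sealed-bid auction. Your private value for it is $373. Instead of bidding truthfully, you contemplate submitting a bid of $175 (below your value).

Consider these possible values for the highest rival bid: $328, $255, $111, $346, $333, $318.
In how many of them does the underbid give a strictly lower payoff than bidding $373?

The deviation hurts exactly when the highest competing bid lies strictly between $175 and $373 — underbidding then forfeits a profitable win.
$328: inside the interval → strictly worse (loss $45).
$255: inside the interval → strictly worse (loss $118).
$111: below both → same outcome either way.
$346: inside the interval → strictly worse (loss $27).
$333: inside the interval → strictly worse (loss $40).
$318: inside the interval → strictly worse (loss $55).
Count: 5.

5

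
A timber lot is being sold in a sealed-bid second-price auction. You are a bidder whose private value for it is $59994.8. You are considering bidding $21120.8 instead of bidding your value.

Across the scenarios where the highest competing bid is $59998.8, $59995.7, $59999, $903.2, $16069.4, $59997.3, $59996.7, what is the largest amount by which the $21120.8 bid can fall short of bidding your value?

$0

$59998.8: same outcome either way → loss $0.
$59995.7: same outcome either way → loss $0.
$59999: same outcome either way → loss $0.
$903.2: same outcome either way → loss $0.
$16069.4: same outcome either way → loss $0.
$59997.3: same outcome either way → loss $0.
$59996.7: same outcome either way → loss $0.
Maximum loss: $0.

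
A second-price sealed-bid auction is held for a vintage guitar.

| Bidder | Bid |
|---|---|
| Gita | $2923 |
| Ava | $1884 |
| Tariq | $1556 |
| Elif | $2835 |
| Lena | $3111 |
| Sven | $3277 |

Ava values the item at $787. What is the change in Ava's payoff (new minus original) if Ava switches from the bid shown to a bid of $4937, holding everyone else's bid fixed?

−$2490

The highest bid among the other bidders is $3277; Ava's bid doesn't change that.
Original bid $1884: Ava is not highest (top rival bid is $3277); payoff $0.
Alternative bid $4937: Ava is highest, pays the top rival bid $3277; payoff $787 − $3277 = −$2490.
Change in payoff = −$2490 − ($0) = −$2490.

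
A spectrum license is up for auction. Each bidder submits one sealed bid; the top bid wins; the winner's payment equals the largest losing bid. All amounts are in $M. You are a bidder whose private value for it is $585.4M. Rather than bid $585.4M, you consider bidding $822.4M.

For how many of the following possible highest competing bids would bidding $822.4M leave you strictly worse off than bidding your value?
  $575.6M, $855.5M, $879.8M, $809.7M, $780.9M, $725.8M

The deviation hurts exactly when the highest competing bid lies strictly between $585.4M and $822.4M — overbidding then wins at a price above your value.
$575.6M: below both → same outcome either way.
$855.5M: above both → same outcome either way.
$879.8M: above both → same outcome either way.
$809.7M: inside the interval → strictly worse (loss $224.3M).
$780.9M: inside the interval → strictly worse (loss $195.5M).
$725.8M: inside the interval → strictly worse (loss $140.4M).
Count: 3.

3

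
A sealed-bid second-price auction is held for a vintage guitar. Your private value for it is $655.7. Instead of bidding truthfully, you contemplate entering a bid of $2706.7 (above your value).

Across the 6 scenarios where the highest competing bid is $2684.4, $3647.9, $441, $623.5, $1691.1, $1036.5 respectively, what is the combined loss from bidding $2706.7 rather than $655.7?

The deviation costs you only when the competing bid falls strictly between $655.7 and $2706.7; elsewhere both bids give the same outcome.
$2684.4: truthful payoff $0, deviation payoff −$2028.7 → loss $2028.7.
$3647.9: outcomes coincide → loss $0.
$441: outcomes coincide → loss $0.
$623.5: outcomes coincide → loss $0.
$1691.1: truthful payoff $0, deviation payoff −$1035.4 → loss $1035.4.
$1036.5: truthful payoff $0, deviation payoff −$380.8 → loss $380.8.
Total loss = $2028.7 + $1035.4 + $380.8 = $3444.9.

$3444.9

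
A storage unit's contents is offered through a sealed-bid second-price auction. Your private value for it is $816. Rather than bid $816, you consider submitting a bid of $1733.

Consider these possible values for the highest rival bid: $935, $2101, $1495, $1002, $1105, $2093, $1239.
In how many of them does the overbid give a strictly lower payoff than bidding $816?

The deviation hurts exactly when the highest competing bid lies strictly between $816 and $1733 — overbidding then wins at a price above your value.
$935: inside the interval → strictly worse (loss $119).
$2101: above both → same outcome either way.
$1495: inside the interval → strictly worse (loss $679).
$1002: inside the interval → strictly worse (loss $186).
$1105: inside the interval → strictly worse (loss $289).
$2093: above both → same outcome either way.
$1239: inside the interval → strictly worse (loss $423).
Count: 5.

5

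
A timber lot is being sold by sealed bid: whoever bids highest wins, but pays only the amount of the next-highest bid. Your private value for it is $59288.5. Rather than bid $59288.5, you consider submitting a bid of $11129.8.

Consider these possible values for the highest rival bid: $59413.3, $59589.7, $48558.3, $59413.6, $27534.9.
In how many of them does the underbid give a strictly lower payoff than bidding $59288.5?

The deviation hurts exactly when the highest competing bid lies strictly between $11129.8 and $59288.5 — underbidding then forfeits a profitable win.
$59413.3: above both → same outcome either way.
$59589.7: above both → same outcome either way.
$48558.3: inside the interval → strictly worse (loss $10730.2).
$59413.6: above both → same outcome either way.
$27534.9: inside the interval → strictly worse (loss $31753.6).
Count: 2.

2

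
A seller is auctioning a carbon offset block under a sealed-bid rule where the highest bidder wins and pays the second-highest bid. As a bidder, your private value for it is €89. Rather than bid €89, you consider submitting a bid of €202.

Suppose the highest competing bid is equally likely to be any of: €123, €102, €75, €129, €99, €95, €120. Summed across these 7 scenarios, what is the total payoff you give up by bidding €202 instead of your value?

The deviation costs you only when the competing bid falls strictly between €89 and €202; elsewhere both bids give the same outcome.
€123: truthful payoff €0, deviation payoff −€34 → loss €34.
€102: truthful payoff €0, deviation payoff −€13 → loss €13.
€75: outcomes coincide → loss €0.
€129: truthful payoff €0, deviation payoff −€40 → loss €40.
€99: truthful payoff €0, deviation payoff −€10 → loss €10.
€95: truthful payoff €0, deviation payoff −€6 → loss €6.
€120: truthful payoff €0, deviation payoff −€31 → loss €31.
Total loss = €34 + €13 + €40 + €10 + €6 + €31 = €134.

€134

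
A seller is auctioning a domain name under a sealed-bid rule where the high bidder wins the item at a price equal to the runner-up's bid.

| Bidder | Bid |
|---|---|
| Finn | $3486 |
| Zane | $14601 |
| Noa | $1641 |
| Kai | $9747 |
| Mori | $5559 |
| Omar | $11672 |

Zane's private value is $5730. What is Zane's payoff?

−$5942

Highest bid: Zane at $14601, so Zane wins.
Second-highest bid: Omar at $11672 — that is the price the winner pays.
Zane's payoff = value − price = $5730 − $11672 = −$5942.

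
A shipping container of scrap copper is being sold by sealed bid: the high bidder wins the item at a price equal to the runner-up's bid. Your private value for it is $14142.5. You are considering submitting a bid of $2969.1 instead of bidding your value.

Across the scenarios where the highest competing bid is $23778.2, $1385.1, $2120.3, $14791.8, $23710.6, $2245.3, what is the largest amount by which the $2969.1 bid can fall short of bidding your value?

$23778.2: same outcome either way → loss $0.
$1385.1: same outcome either way → loss $0.
$2120.3: same outcome either way → loss $0.
$14791.8: same outcome either way → loss $0.
$23710.6: same outcome either way → loss $0.
$2245.3: same outcome either way → loss $0.
Maximum loss: $0.

$0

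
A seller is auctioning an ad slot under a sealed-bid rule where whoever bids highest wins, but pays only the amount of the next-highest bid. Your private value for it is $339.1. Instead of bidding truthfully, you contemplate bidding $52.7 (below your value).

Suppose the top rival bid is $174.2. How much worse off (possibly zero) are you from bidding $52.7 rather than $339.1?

$164.9

Bidding your value $339.1: you win (since $339.1 > $174.2) and pay $174.2. Payoff $164.9.
Bidding $52.7: you lose. Payoff $0.
The competing bid $174.2 lies between your shaded bid and your value, so underbidding forfeits an item you could have won at a profitable price.
Loss from deviating = $164.9 − ($0) = $164.9.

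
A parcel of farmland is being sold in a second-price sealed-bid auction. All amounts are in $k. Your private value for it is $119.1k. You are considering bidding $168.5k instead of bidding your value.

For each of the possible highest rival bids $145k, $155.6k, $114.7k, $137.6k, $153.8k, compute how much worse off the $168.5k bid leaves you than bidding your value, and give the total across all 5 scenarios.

The deviation costs you only when the competing bid falls strictly between $119.1k and $168.5k; elsewhere both bids give the same outcome.
$145k: truthful payoff $0k, deviation payoff −$25.9k → loss $25.9k.
$155.6k: truthful payoff $0k, deviation payoff −$36.5k → loss $36.5k.
$114.7k: outcomes coincide → loss $0k.
$137.6k: truthful payoff $0k, deviation payoff −$18.5k → loss $18.5k.
$153.8k: truthful payoff $0k, deviation payoff −$34.7k → loss $34.7k.
Total loss = $25.9k + $36.5k + $18.5k + $34.7k = $115.6k.

$115.6k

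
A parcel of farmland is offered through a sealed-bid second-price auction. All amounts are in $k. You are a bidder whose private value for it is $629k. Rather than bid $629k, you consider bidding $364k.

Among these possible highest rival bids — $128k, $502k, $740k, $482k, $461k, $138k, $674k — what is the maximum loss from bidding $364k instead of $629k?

$128k: same outcome either way → loss $0k.
$502k: truthful gives $127k, deviation gives $0k → loss $127k.
$740k: same outcome either way → loss $0k.
$482k: truthful gives $147k, deviation gives $0k → loss $147k.
$461k: truthful gives $168k, deviation gives $0k → loss $168k.
$138k: same outcome either way → loss $0k.
$674k: same outcome either way → loss $0k.
Maximum loss: $168k.

$168k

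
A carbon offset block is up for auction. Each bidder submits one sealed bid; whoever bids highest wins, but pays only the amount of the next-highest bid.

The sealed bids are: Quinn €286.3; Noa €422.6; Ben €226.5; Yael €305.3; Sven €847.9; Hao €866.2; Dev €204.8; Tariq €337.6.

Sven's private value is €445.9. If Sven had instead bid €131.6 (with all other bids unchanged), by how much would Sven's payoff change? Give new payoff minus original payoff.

The highest bid among the other bidders is €866.2; Sven's bid doesn't change that.
Original bid €847.9: Sven is not highest (top rival bid is €866.2); payoff €0.
Alternative bid €131.6: Sven is not highest (top rival bid is €866.2); payoff €0.
Change in payoff = €0 − (€0) = €0.

€0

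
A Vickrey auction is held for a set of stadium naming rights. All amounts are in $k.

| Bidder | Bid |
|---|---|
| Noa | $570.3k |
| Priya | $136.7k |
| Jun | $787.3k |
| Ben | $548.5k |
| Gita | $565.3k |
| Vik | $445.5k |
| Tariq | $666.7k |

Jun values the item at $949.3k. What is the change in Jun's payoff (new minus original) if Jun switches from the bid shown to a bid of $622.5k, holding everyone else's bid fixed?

The highest bid among the other bidders is $666.7k; Jun's bid doesn't change that.
Original bid $787.3k: Jun is highest, pays the top rival bid $666.7k; payoff $949.3k − $666.7k = $282.6k.
Alternative bid $622.5k: Jun is not highest (top rival bid is $666.7k); payoff $0k.
Change in payoff = $0k − ($282.6k) = −$282.6k.

−$282.6k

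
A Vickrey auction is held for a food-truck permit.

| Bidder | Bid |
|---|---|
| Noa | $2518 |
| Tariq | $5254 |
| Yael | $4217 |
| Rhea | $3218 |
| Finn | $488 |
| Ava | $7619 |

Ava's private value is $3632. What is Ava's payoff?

Highest bid: Ava at $7619, so Ava wins.
Second-highest bid: Tariq at $5254 — that is the price the winner pays.
Ava's payoff = value − price = $3632 − $5254 = −$1622.

−$1622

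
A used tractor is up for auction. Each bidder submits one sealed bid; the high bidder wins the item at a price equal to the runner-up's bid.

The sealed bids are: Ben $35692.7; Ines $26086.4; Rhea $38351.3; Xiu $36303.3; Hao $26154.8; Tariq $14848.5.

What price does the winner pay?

Highest bid: Rhea at $38351.3, so Rhea wins.
Second-highest bid: Xiu at $36303.3 — that is the price the winner pays.

$36303.3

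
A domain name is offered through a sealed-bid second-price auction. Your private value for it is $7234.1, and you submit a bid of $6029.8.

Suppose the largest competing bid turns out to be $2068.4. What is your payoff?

$5165.7

Your bid $6029.8 exceeds the highest competing bid $2068.4, so you win.
In a second-price auction the winner pays the second-highest bid, $2068.4.
Payoff = value − price = $7234.1 − $2068.4 = $5165.7.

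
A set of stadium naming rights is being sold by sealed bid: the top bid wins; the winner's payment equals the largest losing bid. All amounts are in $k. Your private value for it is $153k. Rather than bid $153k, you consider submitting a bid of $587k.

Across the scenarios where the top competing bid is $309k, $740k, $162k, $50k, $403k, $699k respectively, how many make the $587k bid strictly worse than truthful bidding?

3

The deviation hurts exactly when the highest competing bid lies strictly between $153k and $587k — overbidding then wins at a price above your value.
$309k: inside the interval → strictly worse (loss $156k).
$740k: above both → same outcome either way.
$162k: inside the interval → strictly worse (loss $9k).
$50k: below both → same outcome either way.
$403k: inside the interval → strictly worse (loss $250k).
$699k: above both → same outcome either way.
Count: 3.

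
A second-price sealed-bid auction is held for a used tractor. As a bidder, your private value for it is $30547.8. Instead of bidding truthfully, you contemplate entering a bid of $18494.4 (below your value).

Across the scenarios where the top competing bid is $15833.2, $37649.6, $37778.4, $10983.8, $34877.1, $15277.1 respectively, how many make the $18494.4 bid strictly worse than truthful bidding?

0

The deviation hurts exactly when the highest competing bid lies strictly between $18494.4 and $30547.8 — underbidding then forfeits a profitable win.
$15833.2: below both → same outcome either way.
$37649.6: above both → same outcome either way.
$37778.4: above both → same outcome either way.
$10983.8: below both → same outcome either way.
$34877.1: above both → same outcome either way.
$15277.1: below both → same outcome either way.
Count: 0.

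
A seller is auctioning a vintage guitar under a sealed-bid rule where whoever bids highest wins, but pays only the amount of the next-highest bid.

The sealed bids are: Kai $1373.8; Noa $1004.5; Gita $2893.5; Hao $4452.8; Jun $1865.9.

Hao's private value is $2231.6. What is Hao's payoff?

−$661.9

Highest bid: Hao at $4452.8, so Hao wins.
Second-highest bid: Gita at $2893.5 — that is the price the winner pays.
Hao's payoff = value − price = $2231.6 − $2893.5 = −$661.9.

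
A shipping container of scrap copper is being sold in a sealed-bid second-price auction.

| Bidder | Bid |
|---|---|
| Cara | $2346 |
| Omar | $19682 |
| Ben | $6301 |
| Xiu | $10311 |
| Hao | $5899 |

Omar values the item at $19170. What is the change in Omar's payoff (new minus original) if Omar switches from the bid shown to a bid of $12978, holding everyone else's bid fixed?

$0

The highest bid among the other bidders is $10311; Omar's bid doesn't change that.
Original bid $19682: Omar is highest, pays the top rival bid $10311; payoff $19170 − $10311 = $8859.
Alternative bid $12978: Omar is highest, pays the top rival bid $10311; payoff $19170 − $10311 = $8859.
Change in payoff = $8859 − ($8859) = $0.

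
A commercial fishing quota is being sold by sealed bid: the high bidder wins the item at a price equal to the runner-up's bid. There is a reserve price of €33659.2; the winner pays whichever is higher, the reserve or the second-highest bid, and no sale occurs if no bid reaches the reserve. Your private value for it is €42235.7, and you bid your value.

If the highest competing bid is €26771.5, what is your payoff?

€8576.5

Your bid €42235.7 is the highest and exceeds the reserve.
Price = max(second-highest bid, reserve) = max(€26771.5, €33659.2) = €33659.2.
Payoff = €42235.7 − €33659.2 = €8576.5.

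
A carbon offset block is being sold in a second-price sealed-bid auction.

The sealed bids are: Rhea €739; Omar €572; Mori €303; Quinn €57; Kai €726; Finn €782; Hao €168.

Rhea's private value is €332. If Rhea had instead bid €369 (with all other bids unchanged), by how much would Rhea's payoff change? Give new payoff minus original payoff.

The highest bid among the other bidders is €782; Rhea's bid doesn't change that.
Original bid €739: Rhea is not highest (top rival bid is €782); payoff €0.
Alternative bid €369: Rhea is not highest (top rival bid is €782); payoff €0.
Change in payoff = €0 − (€0) = €0.

€0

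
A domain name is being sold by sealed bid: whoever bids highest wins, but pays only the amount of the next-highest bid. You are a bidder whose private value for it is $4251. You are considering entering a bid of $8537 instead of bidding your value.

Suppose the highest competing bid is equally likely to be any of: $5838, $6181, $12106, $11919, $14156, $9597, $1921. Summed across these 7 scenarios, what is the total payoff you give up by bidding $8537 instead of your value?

$3517

The deviation costs you only when the competing bid falls strictly between $4251 and $8537; elsewhere both bids give the same outcome.
$5838: truthful payoff $0, deviation payoff −$1587 → loss $1587.
$6181: truthful payoff $0, deviation payoff −$1930 → loss $1930.
$12106: outcomes coincide → loss $0.
$11919: outcomes coincide → loss $0.
$14156: outcomes coincide → loss $0.
$9597: outcomes coincide → loss $0.
$1921: outcomes coincide → loss $0.
Total loss = $1587 + $1930 = $3517.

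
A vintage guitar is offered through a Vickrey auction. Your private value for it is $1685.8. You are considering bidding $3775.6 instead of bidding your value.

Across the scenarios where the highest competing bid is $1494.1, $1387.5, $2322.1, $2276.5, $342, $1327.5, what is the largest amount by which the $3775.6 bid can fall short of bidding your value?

$636.3

$1494.1: same outcome either way → loss $0.
$1387.5: same outcome either way → loss $0.
$2322.1: truthful gives $0, deviation gives −$636.3 → loss $636.3.
$2276.5: truthful gives $0, deviation gives −$590.7 → loss $590.7.
$342: same outcome either way → loss $0.
$1327.5: same outcome either way → loss $0.
Maximum loss: $636.3.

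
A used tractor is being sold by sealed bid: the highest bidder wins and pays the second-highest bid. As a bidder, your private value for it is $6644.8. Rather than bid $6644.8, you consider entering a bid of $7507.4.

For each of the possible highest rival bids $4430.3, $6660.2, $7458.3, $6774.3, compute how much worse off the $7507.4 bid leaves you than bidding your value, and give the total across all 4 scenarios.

$958.4

The deviation costs you only when the competing bid falls strictly between $6644.8 and $7507.4; elsewhere both bids give the same outcome.
$4430.3: outcomes coincide → loss $0.
$6660.2: truthful payoff $0, deviation payoff −$15.4 → loss $15.4.
$7458.3: truthful payoff $0, deviation payoff −$813.5 → loss $813.5.
$6774.3: truthful payoff $0, deviation payoff −$129.5 → loss $129.5.
Total loss = $15.4 + $813.5 + $129.5 = $958.4.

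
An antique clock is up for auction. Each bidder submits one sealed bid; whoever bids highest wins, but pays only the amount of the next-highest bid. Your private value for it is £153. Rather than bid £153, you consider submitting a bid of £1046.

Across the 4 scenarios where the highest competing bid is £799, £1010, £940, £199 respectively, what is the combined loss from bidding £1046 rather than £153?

The deviation costs you only when the competing bid falls strictly between £153 and £1046; elsewhere both bids give the same outcome.
£799: truthful payoff £0, deviation payoff −£646 → loss £646.
£1010: truthful payoff £0, deviation payoff −£857 → loss £857.
£940: truthful payoff £0, deviation payoff −£787 → loss £787.
£199: truthful payoff £0, deviation payoff −£46 → loss £46.
Total loss = £646 + £857 + £787 + £46 = £2336.

£2336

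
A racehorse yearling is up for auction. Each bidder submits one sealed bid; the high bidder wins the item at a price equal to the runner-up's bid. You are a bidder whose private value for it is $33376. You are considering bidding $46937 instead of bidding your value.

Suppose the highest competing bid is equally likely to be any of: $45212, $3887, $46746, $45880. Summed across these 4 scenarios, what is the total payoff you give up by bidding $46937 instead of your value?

$37710

The deviation costs you only when the competing bid falls strictly between $33376 and $46937; elsewhere both bids give the same outcome.
$45212: truthful payoff $0, deviation payoff −$11836 → loss $11836.
$3887: outcomes coincide → loss $0.
$46746: truthful payoff $0, deviation payoff −$13370 → loss $13370.
$45880: truthful payoff $0, deviation payoff −$12504 → loss $12504.
Total loss = $11836 + $13370 + $12504 = $37710.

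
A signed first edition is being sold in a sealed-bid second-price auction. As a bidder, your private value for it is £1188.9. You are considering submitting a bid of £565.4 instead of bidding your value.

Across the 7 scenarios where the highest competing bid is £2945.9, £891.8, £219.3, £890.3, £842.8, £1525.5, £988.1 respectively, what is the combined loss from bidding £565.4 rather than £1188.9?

£1142.6

The deviation costs you only when the competing bid falls strictly between £565.4 and £1188.9; elsewhere both bids give the same outcome.
£2945.9: outcomes coincide → loss £0.
£891.8: truthful payoff £297.1, deviation payoff £0 → loss £297.1.
£219.3: outcomes coincide → loss £0.
£890.3: truthful payoff £298.6, deviation payoff £0 → loss £298.6.
£842.8: truthful payoff £346.1, deviation payoff £0 → loss £346.1.
£1525.5: outcomes coincide → loss £0.
£988.1: truthful payoff £200.8, deviation payoff £0 → loss £200.8.
Total loss = £297.1 + £298.6 + £346.1 + £200.8 = £1142.6.
Truthful bidding weakly dominates here: raising your bid can only win items priced above your value, and lowering it can only forfeit items priced below.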